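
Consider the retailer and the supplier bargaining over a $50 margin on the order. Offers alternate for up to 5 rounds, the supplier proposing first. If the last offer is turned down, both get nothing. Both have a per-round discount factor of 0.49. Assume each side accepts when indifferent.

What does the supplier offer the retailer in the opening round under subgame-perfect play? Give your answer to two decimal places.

Round 5 (the supplier proposes): the retailer will accept anything ≥ 0, so the supplier offers 0 and keeps 50.
Round 4 (the retailer proposes): the supplier can get 50 next round, worth 0.49 × 50 = 24.5 now. The retailer offers 24.5 and keeps 50 − 24.5 = 25.5.
Round 3 (the supplier proposes): the retailer can get 25.5 next round, worth 0.49 × 25.5 = 12.495 now; the supplier offers that and keeps 37.505.
Round 2 (the retailer proposes): the supplier can get 37.505 next round, worth 0.49 × 37.505 = 18.37745 now, so the retailer offers 18.37745, keeping 31.62255.
Round 1 (the supplier proposes): the retailer can get 31.62255 next round, worth 0.49 × 31.62255 = 15.4950495 now; the supplier offers that and keeps 34.5049505.

15.50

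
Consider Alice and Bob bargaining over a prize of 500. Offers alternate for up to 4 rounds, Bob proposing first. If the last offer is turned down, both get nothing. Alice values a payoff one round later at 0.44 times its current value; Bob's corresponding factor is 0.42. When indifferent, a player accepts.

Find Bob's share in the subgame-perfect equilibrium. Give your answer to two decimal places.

Round 4 (Alice proposes): Bob will accept anything ≥ 0, so Alice offers 0 and keeps 500.
Round 3 (Bob proposes): Alice can get 500 next round, worth 0.44 × 500 = 220 now. Bob offers 220 and keeps 500 − 220 = 280.
Round 2 (Alice proposes): Bob can get 280 next round, worth 0.42 × 280 = 117.6 now. Alice offers 117.6 and keeps 500 − 117.6 = 382.4.
Round 1 (Bob proposes): Alice can get 382.4 next round, worth 0.44 × 382.4 = 168.256 now, so Bob offers 168.256, keeping 331.744.

331.74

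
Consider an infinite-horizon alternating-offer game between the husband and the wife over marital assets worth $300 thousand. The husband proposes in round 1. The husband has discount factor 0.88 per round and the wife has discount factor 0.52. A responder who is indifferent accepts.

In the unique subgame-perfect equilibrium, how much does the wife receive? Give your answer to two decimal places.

34.51

In a stationary SPE each proposer offers the other exactly their discounted continuation value.
If the husband keeps x when proposing and the wife keeps y when proposing, then x = 300 − 0.52y and y = 300 − 0.88x.
Solving: x = 300(1 − 0.52) / (1 − 0.88·0.52) = 144 / 0.5424 ≈ 265.4867.
The wife gets 300 − 265.4867 ≈ 34.5133.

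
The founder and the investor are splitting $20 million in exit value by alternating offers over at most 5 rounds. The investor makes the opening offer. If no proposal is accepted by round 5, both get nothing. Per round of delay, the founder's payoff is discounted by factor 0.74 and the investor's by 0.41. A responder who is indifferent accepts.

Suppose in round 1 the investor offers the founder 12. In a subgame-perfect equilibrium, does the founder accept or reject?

Accept

Work out the founder's continuation value if the offer is rejected.
Round 5 (the investor proposes): the founder will accept anything ≥ 0, so the investor offers 0 and keeps 20.
Round 4 (the founder proposes): the investor can get 20 next round, worth 0.41 × 20 = 8.2 now, so the founder offers 8.2, keeping 11.8.
Round 3 (the investor proposes): the founder can get 11.8 next round, worth 0.74 × 11.8 = 8.732 now, so the investor offers 8.732, keeping 11.268.
Round 2 (the founder proposes): the investor can get 11.268 next round, worth 0.41 × 11.268 = 4.61988 now, so the founder offers 4.61988, keeping 15.38012.
So by rejecting in round 1, the founder gets 15.38012 next round, worth 0.74 × 15.38012 = 11.3812888 now.
Offer 12 ≥ 11.3812888, so the founder accepts.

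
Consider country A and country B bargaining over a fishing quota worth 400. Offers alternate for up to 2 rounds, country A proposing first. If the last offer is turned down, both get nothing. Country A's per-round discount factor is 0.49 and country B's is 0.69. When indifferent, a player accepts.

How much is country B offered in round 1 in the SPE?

Round 2 (country B proposes): country A will accept anything ≥ 0, so country B offers 0 and keeps 400.
Round 1 (country A proposes): country B can get 400 next round, worth 0.69 × 400 = 276 now; country A offers that and keeps 124.

276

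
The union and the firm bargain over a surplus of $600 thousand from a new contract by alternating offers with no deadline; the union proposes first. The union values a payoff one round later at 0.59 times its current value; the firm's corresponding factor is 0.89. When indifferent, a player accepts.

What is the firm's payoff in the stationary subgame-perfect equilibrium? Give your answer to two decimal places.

461.02

In a stationary SPE each proposer offers the other exactly their discounted continuation value.
If the union keeps x when proposing and the firm keeps y when proposing, then x = 600 − 0.89y and y = 600 − 0.59x.
Solving: x = 600(1 − 0.89) / (1 − 0.59·0.89) = 66 / 0.4749 ≈ 138.9766.
The firm gets 600 − 138.9766 ≈ 461.0234.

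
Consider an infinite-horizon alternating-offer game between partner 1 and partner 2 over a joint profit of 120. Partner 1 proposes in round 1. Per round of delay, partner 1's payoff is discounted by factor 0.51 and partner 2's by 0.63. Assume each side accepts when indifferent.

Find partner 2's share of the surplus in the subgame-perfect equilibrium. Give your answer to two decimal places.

Let x be partner 1's share when partner 1 proposes and y be partner 2's share when partner 2 proposes.
Partner 2 accepts iff offered ≥ 0.63·y, so x = 120 − 0.63y. Symmetrically y = 120 − 0.51x.
Substituting: x = 120 − 0.63(120 − 0.51x), giving x(1 − 0.51·0.63) = 120(1 − 0.63).
So x = 120 × 0.37 / 0.6787 ≈ 65.4192, and partner 2 receives 120 − x ≈ 54.5808.

54.58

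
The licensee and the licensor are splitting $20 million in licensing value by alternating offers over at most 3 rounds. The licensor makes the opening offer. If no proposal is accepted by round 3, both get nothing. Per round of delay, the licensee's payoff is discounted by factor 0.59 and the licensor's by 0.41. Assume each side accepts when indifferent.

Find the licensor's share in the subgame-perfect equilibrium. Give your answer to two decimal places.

Work backward from the last round.
Round 3 (the licensor proposes): rejection yields 0 for the licensee; the licensor offers 0 and keeps 20.
Round 2 (the licensee proposes): the licensor can get 20 next round, worth 0.41 × 20 = 8.2 now, so the licensee offers 8.2, keeping 11.8.
Round 1 (the licensor proposes): the licensee can get 11.8 next round, worth 0.59 × 11.8 = 6.962 now, so the licensor offers 6.962, keeping 13.038.

13.04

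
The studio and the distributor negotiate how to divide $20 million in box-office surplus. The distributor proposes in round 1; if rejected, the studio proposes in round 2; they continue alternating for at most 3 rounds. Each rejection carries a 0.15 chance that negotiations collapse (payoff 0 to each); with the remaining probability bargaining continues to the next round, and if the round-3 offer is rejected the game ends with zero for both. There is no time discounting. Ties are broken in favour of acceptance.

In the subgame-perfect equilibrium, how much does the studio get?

Round 3 (the distributor proposes): the studio will accept anything ≥ 0, so the distributor offers 0 and keeps 20.
Round 2 (the studio proposes): rejecting gives the distributor an expected 0.85 × 20 = 17. The studio offers 17 and keeps 20 − 17 = 3.
Round 1 (the distributor proposes): rejecting gives the studio an expected 0.85 × 3 = 2.55. The distributor offers 2.55 and keeps 20 − 2.55 = 17.45.

2.55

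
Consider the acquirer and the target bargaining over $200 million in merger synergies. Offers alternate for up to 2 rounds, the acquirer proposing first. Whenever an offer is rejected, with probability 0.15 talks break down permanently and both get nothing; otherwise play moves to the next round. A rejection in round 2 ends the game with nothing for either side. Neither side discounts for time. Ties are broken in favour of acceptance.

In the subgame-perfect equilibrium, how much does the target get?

By backward induction:
Round 2 (the target proposes): rejection yields 0 for the acquirer; the target offers 0 and keeps 200.
Round 1 (the acquirer proposes): rejecting gives the target an expected 0.85 × 200 = 170. The acquirer offers 170 and keeps 200 − 170 = 30.

170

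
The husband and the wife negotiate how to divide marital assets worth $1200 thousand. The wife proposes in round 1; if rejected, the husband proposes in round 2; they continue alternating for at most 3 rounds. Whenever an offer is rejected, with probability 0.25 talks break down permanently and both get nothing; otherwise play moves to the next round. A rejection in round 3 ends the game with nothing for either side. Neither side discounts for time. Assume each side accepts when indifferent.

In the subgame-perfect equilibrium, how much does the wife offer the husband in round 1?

By backward induction:
Round 3 (the wife proposes): rejection yields 0 for the husband; the wife offers 0 and keeps 1200.
Round 2 (the husband proposes): rejecting gives the wife an expected 0.75 × 1200 = 900; the husband offers that and keeps 300.
Round 1 (the wife proposes): rejecting gives the husband an expected 0.75 × 300 = 225, so the wife offers 225, keeping 975.

225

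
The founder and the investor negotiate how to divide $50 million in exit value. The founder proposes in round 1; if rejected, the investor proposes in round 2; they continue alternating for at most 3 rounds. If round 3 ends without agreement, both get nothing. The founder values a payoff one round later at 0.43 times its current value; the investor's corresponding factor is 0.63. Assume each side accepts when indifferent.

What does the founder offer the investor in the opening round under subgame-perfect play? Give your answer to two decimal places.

Solve by backward induction from round 3.
Round 3 (the founder proposes): rejection yields 0 for the investor; the founder offers 0 and keeps 50.
Round 2 (the investor proposes): the founder can get 50 next round, worth 0.43 × 50 = 21.5 now. The investor offers 21.5 and keeps 50 − 21.5 = 28.5.
Round 1 (the founder proposes): the investor can get 28.5 next round, worth 0.63 × 28.5 = 17.955 now, so the founder offers 17.955, keeping 32.045.

17.96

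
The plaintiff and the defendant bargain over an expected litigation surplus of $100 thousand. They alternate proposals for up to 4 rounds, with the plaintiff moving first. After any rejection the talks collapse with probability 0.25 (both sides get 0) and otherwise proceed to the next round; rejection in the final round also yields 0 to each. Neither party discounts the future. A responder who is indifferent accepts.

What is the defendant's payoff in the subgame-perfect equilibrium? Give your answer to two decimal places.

60.94

Round 4 (the defendant proposes): the plaintiff will accept anything ≥ 0, so the defendant offers 0 and keeps 100.
Round 3 (the plaintiff proposes): rejecting gives the defendant an expected 0.75 × 100 = 75, so the plaintiff offers 75, keeping 25.
Round 2 (the defendant proposes): rejecting gives the plaintiff an expected 0.75 × 25 = 18.75. The defendant offers 18.75 and keeps 100 − 18.75 = 81.25.
Round 1 (the plaintiff proposes): rejecting gives the defendant an expected 0.75 × 81.25 = 60.9375, so the plaintiff offers 60.9375, keeping 39.0625.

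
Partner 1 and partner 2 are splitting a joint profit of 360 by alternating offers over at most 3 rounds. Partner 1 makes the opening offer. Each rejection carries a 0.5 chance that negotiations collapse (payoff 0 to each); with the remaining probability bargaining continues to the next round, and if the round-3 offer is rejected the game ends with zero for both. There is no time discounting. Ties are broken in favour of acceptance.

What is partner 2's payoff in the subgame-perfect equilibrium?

90

Round 3 (partner 1 proposes): partner 2 will accept anything ≥ 0, so partner 1 offers 0 and keeps 360.
Round 2 (partner 2 proposes): rejecting gives partner 1 an expected 0.5 × 360 = 180. Partner 2 offers 180 and keeps 360 − 180 = 180.
Round 1 (partner 1 proposes): rejecting gives partner 2 an expected 0.5 × 180 = 90. Partner 1 offers 90 and keeps 360 − 90 = 270.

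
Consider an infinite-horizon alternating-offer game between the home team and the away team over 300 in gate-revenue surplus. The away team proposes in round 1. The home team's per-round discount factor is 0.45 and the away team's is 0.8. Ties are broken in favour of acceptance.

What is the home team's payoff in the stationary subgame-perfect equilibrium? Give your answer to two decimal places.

When the away team proposes, the home team accepts any offer worth at least 0.45 times what the home team would get by proposing next round; and vice versa.
This gives x = 300 − 0.45y and y = 300 − 0.8x, where x and y are each side's share when it proposes.
Hence (1 − 0.45·0.8)x = 300(1 − 0.45), i.e. 0.64·x = 165.
x = 257.8125; the home team's share is 300 − x = 42.1875.

42.19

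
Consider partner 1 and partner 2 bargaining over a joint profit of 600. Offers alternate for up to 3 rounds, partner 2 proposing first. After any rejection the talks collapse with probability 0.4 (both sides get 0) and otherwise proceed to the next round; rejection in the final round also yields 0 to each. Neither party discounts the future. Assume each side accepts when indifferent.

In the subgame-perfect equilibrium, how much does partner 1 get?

144

Round 3 (partner 2 proposes): partner 1 will accept anything ≥ 0, so partner 2 offers 0 and keeps 600.
Round 2 (partner 1 proposes): rejecting gives partner 2 an expected 0.6 × 600 = 360. Partner 1 offers 360 and keeps 600 − 360 = 240.
Round 1 (partner 2 proposes): rejecting gives partner 1 an expected 0.6 × 240 = 144; partner 2 offers that and keeps 456.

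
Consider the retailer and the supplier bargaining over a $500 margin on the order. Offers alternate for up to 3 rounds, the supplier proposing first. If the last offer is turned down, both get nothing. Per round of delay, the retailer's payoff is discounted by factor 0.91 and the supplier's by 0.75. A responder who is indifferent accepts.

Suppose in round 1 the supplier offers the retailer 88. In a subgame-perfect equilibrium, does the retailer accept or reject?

Work out the retailer's continuation value if the offer is rejected.
Round 3 (the supplier proposes): the retailer will accept anything ≥ 0, so the supplier offers 0 and keeps 500.
Round 2 (the retailer proposes): the supplier can get 500 next round, worth 0.75 × 500 = 375 now; the retailer offers that and keeps 125.
So by rejecting in round 1, the retailer gets 125 next round, worth 0.91 × 125 = 113.75 now.
Offer 88 < 113.75, so the retailer rejects.

Reject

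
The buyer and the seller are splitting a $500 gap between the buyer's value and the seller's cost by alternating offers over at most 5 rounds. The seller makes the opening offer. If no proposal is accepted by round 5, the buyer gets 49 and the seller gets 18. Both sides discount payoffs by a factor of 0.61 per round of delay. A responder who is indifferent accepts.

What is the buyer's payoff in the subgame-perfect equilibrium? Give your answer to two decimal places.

170.00

Round 5 (the seller proposes): the buyer gets 49 if talks fail, so the seller offers 49 and keeps 451.
Round 4 (the buyer proposes): the seller can get 451 next round, worth 0.61 × 451 = 275.11 now, so the buyer offers 275.11, keeping 224.89.
Round 3 (the seller proposes): the buyer can get 224.89 next round, worth 0.61 × 224.89 = 137.1829 now, so the seller offers 137.1829, keeping 362.8171.
Round 2 (the buyer proposes): the seller can get 362.8171 next round, worth 0.61 × 362.8171 = 221.318431 now, so the buyer offers 221.318431, keeping 278.681569.
Round 1 (the seller proposes): the buyer can get 278.681569 next round, worth 0.61 × 278.681569 = 169.99575709 now, so the seller offers 169.99575709, keeping 330.00424291.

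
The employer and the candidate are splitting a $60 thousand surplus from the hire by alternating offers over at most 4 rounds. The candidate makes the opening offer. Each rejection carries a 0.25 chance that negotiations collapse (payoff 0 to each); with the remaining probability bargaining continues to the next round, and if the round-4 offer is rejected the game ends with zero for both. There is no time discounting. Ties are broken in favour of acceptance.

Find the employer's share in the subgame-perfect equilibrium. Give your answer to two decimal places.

By backward induction:
Round 4 (the employer proposes): rejection yields 0 for the candidate; the employer offers 0 and keeps 60.
Round 3 (the candidate proposes): rejecting gives the employer an expected 0.75 × 60 = 45. The candidate offers 45 and keeps 60 − 45 = 15.
Round 2 (the employer proposes): rejecting gives the candidate an expected 0.75 × 15 = 11.25; the employer offers that and keeps 48.75.
Round 1 (the candidate proposes): rejecting gives the employer an expected 0.75 × 48.75 = 36.5625. The candidate offers 36.5625 and keeps 60 − 36.5625 = 23.4375.

36.56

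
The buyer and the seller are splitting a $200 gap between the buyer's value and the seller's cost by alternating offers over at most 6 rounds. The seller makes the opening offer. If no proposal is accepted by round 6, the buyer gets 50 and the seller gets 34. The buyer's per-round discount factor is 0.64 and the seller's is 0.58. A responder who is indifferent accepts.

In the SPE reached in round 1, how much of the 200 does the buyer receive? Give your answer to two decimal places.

88.35

By backward induction:
Round 6 (the buyer proposes): the seller gets 34 if talks fail, so the buyer offers 34 and keeps 166.
Round 5 (the seller proposes): the buyer can get 166 next round, worth 0.64 × 166 = 106.24 now; the seller offers that and keeps 93.76.
Round 4 (the buyer proposes): the seller can get 93.76 next round, worth 0.58 × 93.76 = 54.3808 now. The buyer offers 54.3808 and keeps 200 − 54.3808 = 145.6192.
Round 3 (the seller proposes): the buyer can get 145.6192 next round, worth 0.64 × 145.6192 = 93.196288 now. The seller offers 93.196288 and keeps 200 − 93.196288 = 106.803712.
Round 2 (the buyer proposes): the seller can get 106.803712 next round, worth 0.58 × 106.803712 = 61.94615296 now; the buyer offers that and keeps 138.05384704.
Round 1 (the seller proposes): the buyer can get 138.05384704 next round, worth 0.64 × 138.05384704 = 88.3544621056 now; the seller offers that and keeps 111.6455378944.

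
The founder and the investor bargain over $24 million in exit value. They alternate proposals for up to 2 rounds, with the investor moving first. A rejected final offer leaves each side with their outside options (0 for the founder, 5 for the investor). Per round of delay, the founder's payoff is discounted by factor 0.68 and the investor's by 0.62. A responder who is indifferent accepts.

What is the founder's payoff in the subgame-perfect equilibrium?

12.92

Solve by backward induction from round 2.
Round 2 (the founder proposes): the investor gets 5 if talks fail, so the founder offers 5 and keeps 19.
Round 1 (the investor proposes): the founder can get 19 next round, worth 0.68 × 19 = 12.92 now, so the investor offers 12.92, keeping 11.08.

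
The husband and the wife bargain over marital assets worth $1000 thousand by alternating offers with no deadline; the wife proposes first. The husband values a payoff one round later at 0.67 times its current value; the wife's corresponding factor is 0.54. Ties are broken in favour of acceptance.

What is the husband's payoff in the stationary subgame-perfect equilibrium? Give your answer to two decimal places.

482.92

Let x be the wife's share when the wife proposes and y be the husband's share when the husband proposes.
The husband accepts iff offered ≥ 0.67·y, so x = 1000 − 0.67y. Symmetrically y = 1000 − 0.54x.
Substituting: x = 1000 − 0.67(1000 − 0.54x), giving x(1 − 0.54·0.67) = 1000(1 − 0.67).
So x = 1000 × 0.33 / 0.6382 ≈ 517.0793, and the husband receives 1000 − x ≈ 482.9207.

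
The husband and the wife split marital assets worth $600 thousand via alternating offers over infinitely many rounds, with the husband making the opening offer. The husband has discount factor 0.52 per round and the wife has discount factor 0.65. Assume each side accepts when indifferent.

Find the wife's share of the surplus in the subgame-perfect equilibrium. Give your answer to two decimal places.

In a stationary SPE each proposer offers the other exactly their discounted continuation value.
If the husband keeps x when proposing and the wife keeps y when proposing, then x = 600 − 0.65y and y = 600 − 0.52x.
Solving: x = 600(1 − 0.65) / (1 − 0.52·0.65) = 210 / 0.662 ≈ 317.2205.
The wife gets 600 − 317.2205 ≈ 282.7795.

282.78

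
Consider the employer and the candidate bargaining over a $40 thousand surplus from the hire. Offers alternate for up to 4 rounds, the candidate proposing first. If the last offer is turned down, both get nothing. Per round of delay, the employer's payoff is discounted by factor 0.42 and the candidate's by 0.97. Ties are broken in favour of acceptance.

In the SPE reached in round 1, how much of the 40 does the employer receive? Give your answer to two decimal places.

Round 4 (the employer proposes): rejection yields 0 for the candidate; the employer offers 0 and keeps 40.
Round 3 (the candidate proposes): the employer can get 40 next round, worth 0.42 × 40 = 16.8 now, so the candidate offers 16.8, keeping 23.2.
Round 2 (the employer proposes): the candidate can get 23.2 next round, worth 0.97 × 23.2 = 22.504 now; the employer offers that and keeps 17.496.
Round 1 (the candidate proposes): the employer can get 17.496 next round, worth 0.42 × 17.496 = 7.34832 now; the candidate offers that and keeps 32.65168.

7.35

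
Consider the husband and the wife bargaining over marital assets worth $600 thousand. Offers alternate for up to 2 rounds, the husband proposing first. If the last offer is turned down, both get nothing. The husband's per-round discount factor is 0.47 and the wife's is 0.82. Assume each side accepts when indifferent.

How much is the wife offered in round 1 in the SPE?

By backward induction:
Round 2 (the wife proposes): rejection yields 0 for the husband; the wife offers 0 and keeps 600.
Round 1 (the husband proposes): the wife can get 600 next round, worth 0.82 × 600 = 492 now, so the husband offers 492, keeping 108.

492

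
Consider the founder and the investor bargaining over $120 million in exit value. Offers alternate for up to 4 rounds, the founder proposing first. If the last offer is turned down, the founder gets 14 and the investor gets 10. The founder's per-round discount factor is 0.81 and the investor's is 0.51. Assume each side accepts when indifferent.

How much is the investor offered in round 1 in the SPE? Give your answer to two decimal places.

Solve by backward induction from round 4.
Round 4 (the investor proposes): the founder gets 14 if talks fail, so the investor offers 14 and keeps 106.
Round 3 (the founder proposes): the investor can get 106 next round, worth 0.51 × 106 = 54.06 now. The founder offers 54.06 and keeps 120 − 54.06 = 65.94.
Round 2 (the investor proposes): the founder can get 65.94 next round, worth 0.81 × 65.94 = 53.4114 now. The investor offers 53.4114 and keeps 120 − 53.4114 = 66.5886.
Round 1 (the founder proposes): the investor can get 66.5886 next round, worth 0.51 × 66.5886 = 33.960186 now, so the founder offers 33.960186, keeping 86.039814.

33.96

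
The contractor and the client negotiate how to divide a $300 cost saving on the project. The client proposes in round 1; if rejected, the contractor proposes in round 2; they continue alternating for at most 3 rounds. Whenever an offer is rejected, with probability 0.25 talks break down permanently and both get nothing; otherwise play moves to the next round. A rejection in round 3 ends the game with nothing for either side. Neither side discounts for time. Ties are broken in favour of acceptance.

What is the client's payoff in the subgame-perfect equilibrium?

243.75

Round 3 (the client proposes): the contractor will accept anything ≥ 0, so the client offers 0 and keeps 300.
Round 2 (the contractor proposes): rejecting gives the client an expected 0.75 × 300 = 225; the contractor offers that and keeps 75.
Round 1 (the client proposes): rejecting gives the contractor an expected 0.75 × 75 = 56.25. The client offers 56.25 and keeps 300 − 56.25 = 243.75.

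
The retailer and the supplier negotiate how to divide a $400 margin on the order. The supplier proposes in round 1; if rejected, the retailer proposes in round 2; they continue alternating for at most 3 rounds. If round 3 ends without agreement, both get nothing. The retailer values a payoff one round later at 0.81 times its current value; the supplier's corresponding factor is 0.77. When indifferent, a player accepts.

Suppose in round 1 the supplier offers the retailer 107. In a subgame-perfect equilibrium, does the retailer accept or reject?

Round 3 (the supplier proposes): rejection yields 0 for the retailer; the supplier offers 0 and keeps 400.
Round 2 (the retailer proposes): the supplier can get 400 next round, worth 0.77 × 400 = 308 now, so the retailer offers 308, keeping 92.
So by rejecting in round 1, the retailer gets 92 next round, worth 0.81 × 92 = 74.52 now.
Offer 107 ≥ 74.52, so the retailer accepts.

Accept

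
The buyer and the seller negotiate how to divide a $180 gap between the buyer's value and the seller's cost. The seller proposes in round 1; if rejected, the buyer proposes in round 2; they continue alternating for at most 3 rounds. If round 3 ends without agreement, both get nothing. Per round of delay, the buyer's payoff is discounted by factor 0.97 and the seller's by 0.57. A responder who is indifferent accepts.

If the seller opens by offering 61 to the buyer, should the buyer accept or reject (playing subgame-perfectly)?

Round 3 (the seller proposes): rejection yields 0 for the buyer; the seller offers 0 and keeps 180.
Round 2 (the buyer proposes): the seller can get 180 next round, worth 0.57 × 180 = 102.6 now; the buyer offers that and keeps 77.4.
So by rejecting in round 1, the buyer gets 77.4 next round, worth 0.97 × 77.4 = 75.078 now.
Offer 61 < 75.078, so the buyer rejects.

Reject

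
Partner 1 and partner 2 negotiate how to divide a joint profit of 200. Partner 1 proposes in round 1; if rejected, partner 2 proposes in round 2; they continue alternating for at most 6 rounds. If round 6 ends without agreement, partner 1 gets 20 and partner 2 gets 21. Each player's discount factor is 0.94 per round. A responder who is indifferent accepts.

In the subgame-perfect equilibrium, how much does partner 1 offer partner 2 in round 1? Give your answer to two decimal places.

Work backward from the last round.
Round 6 (partner 2 proposes): partner 1 gets 20 if talks fail, so partner 2 offers 20 and keeps 180.
Round 5 (partner 1 proposes): partner 2 can get 180 next round, worth 0.94 × 180 = 169.2 now. Partner 1 offers 169.2 and keeps 200 − 169.2 = 30.8.
Round 4 (partner 2 proposes): partner 1 can get 30.8 next round, worth 0.94 × 30.8 = 28.952 now, so partner 2 offers 28.952, keeping 171.048.
Round 3 (partner 1 proposes): partner 2 can get 171.048 next round, worth 0.94 × 171.048 = 160.78512 now; partner 1 offers that and keeps 39.21488.
Round 2 (partner 2 proposes): partner 1 can get 39.21488 next round, worth 0.94 × 39.21488 = 36.8619872 now, so partner 2 offers 36.8619872, keeping 163.1380128.
Round 1 (partner 1 proposes): partner 2 can get 163.1380128 next round, worth 0.94 × 163.1380128 = 153.349732032 now, so partner 1 offers 153.349732032, keeping 46.650267968.

153.35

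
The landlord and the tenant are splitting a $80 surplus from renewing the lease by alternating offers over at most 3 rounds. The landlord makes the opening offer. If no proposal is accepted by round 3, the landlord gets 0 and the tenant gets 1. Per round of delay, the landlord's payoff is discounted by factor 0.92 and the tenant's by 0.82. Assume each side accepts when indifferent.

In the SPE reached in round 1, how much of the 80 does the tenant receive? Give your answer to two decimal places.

6.00

Round 3 (the landlord proposes): the tenant gets 1 if talks fail, so the landlord offers 1 and keeps 79.
Round 2 (the tenant proposes): the landlord can get 79 next round, worth 0.92 × 79 = 72.68 now; the tenant offers that and keeps 7.32.
Round 1 (the landlord proposes): the tenant can get 7.32 next round, worth 0.82 × 7.32 = 6.0024 now, so the landlord offers 6.0024, keeping 73.9976.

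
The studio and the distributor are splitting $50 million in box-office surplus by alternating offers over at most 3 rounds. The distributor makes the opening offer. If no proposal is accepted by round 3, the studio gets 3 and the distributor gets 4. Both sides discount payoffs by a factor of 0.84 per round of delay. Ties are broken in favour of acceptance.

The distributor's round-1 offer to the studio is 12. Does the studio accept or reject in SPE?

Round 3 (the distributor proposes): the studio gets 3 if talks fail, so the distributor offers 3 and keeps 47.
Round 2 (the studio proposes): the distributor can get 47 next round, worth 0.84 × 47 = 39.48 now. The studio offers 39.48 and keeps 50 − 39.48 = 10.52.
So by rejecting in round 1, the studio gets 10.52 next round, worth 0.84 × 10.52 = 8.8368 now.
Offer 12 ≥ 8.8368, so the studio accepts.

Accept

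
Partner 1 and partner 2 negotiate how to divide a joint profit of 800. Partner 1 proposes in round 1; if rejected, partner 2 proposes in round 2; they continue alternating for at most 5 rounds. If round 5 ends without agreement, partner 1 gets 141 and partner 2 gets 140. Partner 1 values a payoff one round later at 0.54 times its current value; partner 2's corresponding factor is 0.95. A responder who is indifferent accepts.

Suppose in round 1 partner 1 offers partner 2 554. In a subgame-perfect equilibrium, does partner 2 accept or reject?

Round 5 (partner 1 proposes): partner 2 gets 140 if talks fail, so partner 1 offers 140 and keeps 660.
Round 4 (partner 2 proposes): partner 1 can get 660 next round, worth 0.54 × 660 = 356.4 now. Partner 2 offers 356.4 and keeps 800 − 356.4 = 443.6.
Round 3 (partner 1 proposes): partner 2 can get 443.6 next round, worth 0.95 × 443.6 = 421.42 now, so partner 1 offers 421.42, keeping 378.58.
Round 2 (partner 2 proposes): partner 1 can get 378.58 next round, worth 0.54 × 378.58 = 204.4332 now; partner 2 offers that and keeps 595.5668.
So by rejecting in round 1, partner 2 gets 595.5668 next round, worth 0.95 × 595.5668 = 565.78846 now.
Offer 554 < 565.78846, so partner 2 rejects.

Reject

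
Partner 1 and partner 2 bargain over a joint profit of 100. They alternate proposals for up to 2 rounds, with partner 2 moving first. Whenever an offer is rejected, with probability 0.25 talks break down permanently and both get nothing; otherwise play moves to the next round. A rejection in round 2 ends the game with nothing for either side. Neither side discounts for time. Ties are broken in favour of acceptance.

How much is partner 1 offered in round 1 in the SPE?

Round 2 (partner 1 proposes): rejection yields 0 for partner 2; partner 1 offers 0 and keeps 100.
Round 1 (partner 2 proposes): rejecting gives partner 1 an expected 0.75 × 100 = 75. Partner 2 offers 75 and keeps 100 − 75 = 25.

75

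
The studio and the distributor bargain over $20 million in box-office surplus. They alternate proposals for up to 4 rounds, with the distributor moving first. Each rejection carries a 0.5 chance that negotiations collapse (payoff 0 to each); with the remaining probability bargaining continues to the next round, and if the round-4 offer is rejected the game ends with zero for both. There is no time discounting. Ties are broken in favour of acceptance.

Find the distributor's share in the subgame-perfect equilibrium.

12.5

Round 4 (the studio proposes): the distributor will accept anything ≥ 0, so the studio offers 0 and keeps 20.
Round 3 (the distributor proposes): rejecting gives the studio an expected 0.5 × 20 = 10; the distributor offers that and keeps 10.
Round 2 (the studio proposes): rejecting gives the distributor an expected 0.5 × 10 = 5; the studio offers that and keeps 15.
Round 1 (the distributor proposes): rejecting gives the studio an expected 0.5 × 15 = 7.5; the distributor offers that and keeps 12.5.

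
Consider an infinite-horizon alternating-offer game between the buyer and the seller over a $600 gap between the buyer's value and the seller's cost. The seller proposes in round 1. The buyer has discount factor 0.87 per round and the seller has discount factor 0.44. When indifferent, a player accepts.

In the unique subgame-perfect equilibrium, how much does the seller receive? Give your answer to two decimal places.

126.38

In a stationary SPE each proposer offers the other exactly their discounted continuation value.
If the seller keeps x when proposing and the buyer keeps y when proposing, then x = 600 − 0.87y and y = 600 − 0.44x.
Solving: x = 600(1 − 0.87) / (1 − 0.44·0.87) = 78 / 0.6172 ≈ 126.3772.
The buyer gets 600 − 126.3772 ≈ 473.6228.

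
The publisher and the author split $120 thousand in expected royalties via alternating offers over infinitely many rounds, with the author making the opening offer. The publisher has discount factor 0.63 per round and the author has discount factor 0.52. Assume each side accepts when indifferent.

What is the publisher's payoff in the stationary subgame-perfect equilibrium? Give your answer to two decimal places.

When the author proposes, the publisher accepts any offer worth at least 0.63 times what the publisher would get by proposing next round; and vice versa.
This gives x = 120 − 0.63y and y = 120 − 0.52x, where x and y are each side's share when it proposes.
Hence (1 − 0.63·0.52)x = 120(1 − 0.63), i.e. 0.6724·x = 44.4.
x ≈ 66.0321; the publisher's share is 120 − x ≈ 53.9679.

53.97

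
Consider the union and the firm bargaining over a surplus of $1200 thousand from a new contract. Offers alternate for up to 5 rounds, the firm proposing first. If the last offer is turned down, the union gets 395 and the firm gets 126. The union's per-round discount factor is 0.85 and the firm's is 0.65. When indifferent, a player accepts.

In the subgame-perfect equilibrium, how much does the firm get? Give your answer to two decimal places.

525.18

Round 5 (the firm proposes): the union gets 395 if talks fail, so the firm offers 395 and keeps 805.
Round 4 (the union proposes): the firm can get 805 next round, worth 0.65 × 805 = 523.25 now. The union offers 523.25 and keeps 1200 − 523.25 = 676.75.
Round 3 (the firm proposes): the union can get 676.75 next round, worth 0.85 × 676.75 = 575.2375 now, so the firm offers 575.2375, keeping 624.7625.
Round 2 (the union proposes): the firm can get 624.7625 next round, worth 0.65 × 624.7625 = 406.095625 now; the union offers that and keeps 793.904375.
Round 1 (the firm proposes): the union can get 793.904375 next round, worth 0.85 × 793.904375 = 674.81871875 now, so the firm offers 674.81871875, keeping 525.18128125.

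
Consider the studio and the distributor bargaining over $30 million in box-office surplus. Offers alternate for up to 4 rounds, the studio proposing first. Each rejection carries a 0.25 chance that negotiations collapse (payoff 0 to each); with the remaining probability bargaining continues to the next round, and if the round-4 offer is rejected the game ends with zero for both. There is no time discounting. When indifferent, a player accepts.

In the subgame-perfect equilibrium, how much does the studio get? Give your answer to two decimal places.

Round 4 (the distributor proposes): the studio will accept anything ≥ 0, so the distributor offers 0 and keeps 30.
Round 3 (the studio proposes): rejecting gives the distributor an expected 0.75 × 30 = 22.5; the studio offers that and keeps 7.5.
Round 2 (the distributor proposes): rejecting gives the studio an expected 0.75 × 7.5 = 5.625; the distributor offers that and keeps 24.375.
Round 1 (the studio proposes): rejecting gives the distributor an expected 0.75 × 24.375 = 18.28125; the studio offers that and keeps 11.71875.

11.72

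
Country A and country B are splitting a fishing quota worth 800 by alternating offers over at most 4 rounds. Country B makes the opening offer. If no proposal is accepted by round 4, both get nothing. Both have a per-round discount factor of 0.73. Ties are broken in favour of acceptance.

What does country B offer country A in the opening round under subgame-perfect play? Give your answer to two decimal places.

468.89

Round 4 (country A proposes): country B will accept anything ≥ 0, so country A offers 0 and keeps 800.
Round 3 (country B proposes): country A can get 800 next round, worth 0.73 × 800 = 584 now, so country B offers 584, keeping 216.
Round 2 (country A proposes): country B can get 216 next round, worth 0.73 × 216 = 157.68 now, so country A offers 157.68, keeping 642.32.
Round 1 (country B proposes): country A can get 642.32 next round, worth 0.73 × 642.32 = 468.8936 now. Country B offers 468.8936 and keeps 800 − 468.8936 = 331.1064.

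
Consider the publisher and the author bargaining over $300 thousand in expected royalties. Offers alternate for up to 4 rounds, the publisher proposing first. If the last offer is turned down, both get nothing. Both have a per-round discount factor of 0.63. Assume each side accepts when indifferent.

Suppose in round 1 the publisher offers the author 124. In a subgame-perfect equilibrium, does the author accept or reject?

Reject

Round 4 (the author proposes): rejection yields 0 for the publisher; the author offers 0 and keeps 300.
Round 3 (the publisher proposes): the author can get 300 next round, worth 0.63 × 300 = 189 now, so the publisher offers 189, keeping 111.
Round 2 (the author proposes): the publisher can get 111 next round, worth 0.63 × 111 = 69.93 now; the author offers that and keeps 230.07.
So by rejecting in round 1, the author gets 230.07 next round, worth 0.63 × 230.07 = 144.9441 now.
Offer 124 < 144.9441, so the author rejects.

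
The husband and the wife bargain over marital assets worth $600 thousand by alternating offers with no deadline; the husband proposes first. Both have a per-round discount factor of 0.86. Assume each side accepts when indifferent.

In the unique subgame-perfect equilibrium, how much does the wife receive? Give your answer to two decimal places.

277.42

In a stationary SPE each proposer offers the other exactly their discounted continuation value.
If the husband keeps x when proposing and the wife keeps y when proposing, then x = 600 − 0.86y and y = 600 − 0.86x.
Solving: x = 600(1 − 0.86) / (1 − 0.86·0.86) = 84 / 0.2604 ≈ 322.5806.
The wife gets 600 − 322.5806 ≈ 277.4194.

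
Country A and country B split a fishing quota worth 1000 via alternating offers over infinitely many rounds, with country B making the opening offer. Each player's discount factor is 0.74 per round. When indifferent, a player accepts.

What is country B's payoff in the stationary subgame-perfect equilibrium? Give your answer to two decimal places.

In a stationary SPE each proposer offers the other exactly their discounted continuation value.
If country B keeps x when proposing and country A keeps y when proposing, then x = 1000 − 0.74y and y = 1000 − 0.74x.
Solving: x = 1000(1 − 0.74) / (1 − 0.74·0.74) = 260 / 0.4524 ≈ 574.7126.
Country A gets 1000 − 574.7126 ≈ 425.2874.

574.71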